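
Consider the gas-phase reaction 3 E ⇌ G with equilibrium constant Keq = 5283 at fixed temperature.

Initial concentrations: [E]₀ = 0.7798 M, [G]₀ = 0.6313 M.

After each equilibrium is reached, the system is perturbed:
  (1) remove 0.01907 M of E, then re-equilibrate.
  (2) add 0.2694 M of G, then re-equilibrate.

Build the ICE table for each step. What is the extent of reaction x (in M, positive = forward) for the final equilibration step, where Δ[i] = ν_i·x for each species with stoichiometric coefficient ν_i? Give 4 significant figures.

x = -0.001713 M

Q₀ = 1.331 vs Keq = 5283 ⇒ Q<K, forward
Step 1:
                   E          G
  I           0.7798     0.6313
  C          -0.7249     0.2416
  E          0.05487     0.8729
  solve Keq expr → x = 0.2416; check Q = 5283
Then remove 0.01907 M of E.
Step 2:
                   E          G
  I           0.0358     0.8729
  C          0.01894  -0.006312
  E          0.05474     0.8666
  solve Keq expr → x = -0.006312; check Q = 5283
Then add 0.2694 M of G.
Step 3:
                   E          G
  I          0.05474      1.136
  C         0.005139  -0.001713
  E          0.05988      1.134
  solve Keq expr → x = -0.001713; check Q = 5283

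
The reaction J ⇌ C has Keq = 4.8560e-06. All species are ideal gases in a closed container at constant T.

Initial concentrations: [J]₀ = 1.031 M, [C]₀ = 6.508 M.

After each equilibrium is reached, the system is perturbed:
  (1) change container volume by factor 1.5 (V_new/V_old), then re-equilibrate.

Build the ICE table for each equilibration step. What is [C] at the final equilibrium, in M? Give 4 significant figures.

[C]_eq = 2.4406e-05 M

Q₀ = 6.312 vs Keq = 4.8560e-06 ⇒ Q>K, reverse
Step 1:
                    J           C
  init          1.031       6.508
  Δ             6.508      -6.508
  eq            7.539  3.6609e-05
  solve Keq expr → x = -6.508; check Q = 4.8560e-06
Then change container volume by factor 1.5 (V_new/V_old).
Step 2:
                    J           C
  init          5.026  2.4406e-05
  Δ                 0           0
  eq            5.026  2.4406e-05
  solve Keq expr → x = 0; check Q = 4.8560e-06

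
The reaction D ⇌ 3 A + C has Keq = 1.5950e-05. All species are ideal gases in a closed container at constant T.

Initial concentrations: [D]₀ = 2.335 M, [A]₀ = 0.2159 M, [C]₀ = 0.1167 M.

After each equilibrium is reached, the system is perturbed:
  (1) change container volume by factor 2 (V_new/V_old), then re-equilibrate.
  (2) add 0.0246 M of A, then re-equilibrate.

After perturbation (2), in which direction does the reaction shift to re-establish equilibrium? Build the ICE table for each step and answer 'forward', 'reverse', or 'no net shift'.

Direction: reverse

Q₀ = 5.0297e-04 vs Keq = 1.5950e-05 ⇒ Q>K, reverse
Step 1:
                    D           A           C
  I             2.335      0.2159      0.1167
  C             0.045      -0.135      -0.045
  E              2.38      0.0809      0.0717
  solve Keq expr → x = -0.045; check Q = 1.5950e-05
Then change container volume by factor 2 (V_new/V_old).
Step 2:
                    D           A           C
  I              1.19     0.04045     0.03585
  C          -0.01109     0.03327     0.01109
  E             1.179     0.07372     0.04694
  solve Keq expr → x = 0.01109; check Q = 1.5950e-05
Then add 0.0246 M of A.
Step 3:
                    D           A           C
  I             1.179     0.09832     0.04694
  C          0.006828    -0.02048   -0.006828
  E             1.186     0.07783     0.04011
  solve Keq expr → x = -0.006828; check Q = 1.5950e-05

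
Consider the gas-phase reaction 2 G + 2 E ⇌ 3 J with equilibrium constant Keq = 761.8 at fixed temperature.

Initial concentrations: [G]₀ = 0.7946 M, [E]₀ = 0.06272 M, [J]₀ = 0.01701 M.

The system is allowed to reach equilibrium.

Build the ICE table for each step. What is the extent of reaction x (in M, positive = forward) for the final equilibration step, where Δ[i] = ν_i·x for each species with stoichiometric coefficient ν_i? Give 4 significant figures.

Q₀ = 0.001982 vs Keq = 761.8 ⇒ Q<K, forward
Step 1:
                   G          E          J
  Initial     0.7946    0.06272    0.01701
  Change    -0.06096   -0.06096    0.09143
  Equil       0.7336   0.001764     0.1084
  solve Keq expr → x = 0.03048; check Q = 761.8

x = 0.03048 M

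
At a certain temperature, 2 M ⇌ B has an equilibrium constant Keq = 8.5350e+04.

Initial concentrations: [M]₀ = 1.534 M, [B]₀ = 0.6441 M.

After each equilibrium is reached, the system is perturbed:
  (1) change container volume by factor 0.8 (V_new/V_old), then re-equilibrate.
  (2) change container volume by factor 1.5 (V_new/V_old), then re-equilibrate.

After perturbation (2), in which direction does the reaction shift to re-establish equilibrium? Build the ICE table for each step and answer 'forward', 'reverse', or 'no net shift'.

Q₀ = 0.2737 vs Keq = 8.5350e+04 ⇒ Q<K, forward
Step 1:
                  M         B
  Initial     1.534    0.6441
  Change      -1.53     0.765
  Equil    0.004063     1.409
  solve Keq expr → x = 0.765; check Q = 8.5350e+04
Then change container volume by factor 0.8 (V_new/V_old).
Step 2:
                  M         B
  Initial  0.005079     1.761
  Change  -5.3585e-04 2.6793e-04
  Equil    0.004543     1.762
  solve Keq expr → x = 2.6793e-04; check Q = 8.5350e+04
Then change container volume by factor 1.5 (V_new/V_old).
Step 3:
                  M         B
  Initial  0.003029     1.174
  Change  6.8016e-04 -3.4008e-04
  Equil    0.003709     1.174
  solve Keq expr → x = -3.4008e-04; check Q = 8.5350e+04

Direction: reverse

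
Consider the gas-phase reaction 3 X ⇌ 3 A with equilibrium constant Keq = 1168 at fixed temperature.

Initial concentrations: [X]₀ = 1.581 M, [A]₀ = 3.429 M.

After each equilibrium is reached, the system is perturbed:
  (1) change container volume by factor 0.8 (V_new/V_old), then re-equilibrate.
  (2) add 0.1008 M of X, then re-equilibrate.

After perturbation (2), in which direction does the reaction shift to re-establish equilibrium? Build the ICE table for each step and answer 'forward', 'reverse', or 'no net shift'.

Q₀ = 10.2 vs Keq = 1168 ⇒ Q<K, forward
Step 1:
                  X         A
  I           1.581     3.429
  C          -1.147     1.147
  E          0.4345     4.576
  solve Keq expr → x = 0.3822; check Q = 1168
Then change container volume by factor 0.8 (V_new/V_old).
Step 2:
                  X         A
  I          0.5431     5.719
  C               0         0
  E          0.5431     5.719
  solve Keq expr → x = 0; check Q = 1168
Then add 0.1008 M of X.
Step 3:
                  X         A
  I          0.6439     5.719
  C        -0.09206   0.09206
  E          0.5518     5.811
  solve Keq expr → x = 0.03069; check Q = 1168

Direction: forward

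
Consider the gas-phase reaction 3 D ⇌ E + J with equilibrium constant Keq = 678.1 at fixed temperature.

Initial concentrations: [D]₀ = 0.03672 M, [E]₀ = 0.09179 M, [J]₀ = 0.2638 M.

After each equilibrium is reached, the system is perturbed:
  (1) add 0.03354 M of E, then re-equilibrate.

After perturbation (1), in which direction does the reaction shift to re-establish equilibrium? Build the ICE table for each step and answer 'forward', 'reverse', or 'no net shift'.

Q₀ = 489.1 vs Keq = 678.1 ⇒ Q<K, forward
Step 1:
                    D           E           J
  I           0.03672     0.09179      0.2638
  C         -0.003597    0.001199    0.001199
  E           0.03312     0.09299       0.265
  solve Keq expr → x = 0.001199; check Q = 678.1
Then add 0.03354 M of E.
Step 2:
                    D           E           J
  I           0.03312      0.1265       0.265
  C          0.003418   -0.001139   -0.001139
  E           0.03654      0.1254      0.2639
  solve Keq expr → x = -0.001139; check Q = 678.1

Direction: reverse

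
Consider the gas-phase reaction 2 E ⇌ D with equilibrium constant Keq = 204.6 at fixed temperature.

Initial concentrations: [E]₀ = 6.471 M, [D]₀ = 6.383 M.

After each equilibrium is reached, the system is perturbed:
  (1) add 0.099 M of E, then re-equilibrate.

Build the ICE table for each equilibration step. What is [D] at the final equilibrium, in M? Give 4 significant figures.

Q₀ = 0.1524 vs Keq = 204.6 ⇒ Q<K, forward
Step 1:
                    E           D
  init          6.471       6.383
  Δ            -6.255       3.128
  eq           0.2156       9.511
  solve Keq expr → x = 3.128; check Q = 204.6
Then add 0.099 M of E.
Step 2:
                    E           D
  init         0.3146       9.511
  Δ          -0.09844     0.04922
  eq           0.2162        9.56
  solve Keq expr → x = 0.04922; check Q = 204.6

[D]_eq = 9.56 M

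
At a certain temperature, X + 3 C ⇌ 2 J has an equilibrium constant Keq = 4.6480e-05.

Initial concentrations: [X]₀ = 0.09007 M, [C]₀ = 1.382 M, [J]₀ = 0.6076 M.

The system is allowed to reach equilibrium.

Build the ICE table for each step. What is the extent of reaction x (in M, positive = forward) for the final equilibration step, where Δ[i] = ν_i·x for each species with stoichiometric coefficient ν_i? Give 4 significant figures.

Q₀ = 1.553 vs Keq = 4.6480e-05 ⇒ Q>K, reverse
Step 1:
                   X          C          J
  I          0.09007      1.382     0.6076
  C           0.2965     0.8896    -0.5931
  E           0.3866      2.272    0.01451
  solve Keq expr → x = -0.2965; check Q = 4.6480e-05

x = -0.2965 M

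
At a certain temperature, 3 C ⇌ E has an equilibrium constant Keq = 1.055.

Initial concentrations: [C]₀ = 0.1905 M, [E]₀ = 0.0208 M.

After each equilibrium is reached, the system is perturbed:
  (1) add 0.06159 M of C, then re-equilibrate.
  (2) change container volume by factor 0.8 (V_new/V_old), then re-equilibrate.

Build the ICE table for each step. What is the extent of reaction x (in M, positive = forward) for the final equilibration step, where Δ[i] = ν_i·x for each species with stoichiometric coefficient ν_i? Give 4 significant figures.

x = 0.006677 M

Q₀ = 3.009 vs Keq = 1.055 ⇒ Q>K, reverse
Step 1:
                   C          E
  I           0.1905     0.0208
  C          0.02895   -0.00965
  E           0.2195    0.01115
  solve Keq expr → x = -0.00965; check Q = 1.055
Then add 0.06159 M of C.
Step 2:
                   C          E
  I            0.281    0.01115
  C         -0.02173   0.007245
  E           0.2593    0.01839
  solve Keq expr → x = 0.007245; check Q = 1.055
Then change container volume by factor 0.8 (V_new/V_old).
Step 3:
                   C          E
  I           0.3241    0.02299
  C         -0.02003   0.006677
  E           0.3041    0.02967
  solve Keq expr → x = 0.006677; check Q = 1.055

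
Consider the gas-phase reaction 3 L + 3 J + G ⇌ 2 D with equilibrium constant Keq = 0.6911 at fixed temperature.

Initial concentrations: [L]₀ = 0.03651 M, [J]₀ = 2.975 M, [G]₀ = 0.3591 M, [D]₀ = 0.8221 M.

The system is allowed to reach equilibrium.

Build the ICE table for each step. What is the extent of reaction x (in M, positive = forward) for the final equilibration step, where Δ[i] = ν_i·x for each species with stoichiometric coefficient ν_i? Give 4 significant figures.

Q₀ = 1469 vs Keq = 0.6911 ⇒ Q>K, reverse
Step 1:
                    L           J           G           D
  init        0.03651       2.975      0.3591      0.8221
  Δ            0.2927      0.2927     0.09758     -0.1952
  eq           0.3292       3.268      0.4567      0.6269
  solve Keq expr → x = -0.09758; check Q = 0.6911

x = -0.09758 M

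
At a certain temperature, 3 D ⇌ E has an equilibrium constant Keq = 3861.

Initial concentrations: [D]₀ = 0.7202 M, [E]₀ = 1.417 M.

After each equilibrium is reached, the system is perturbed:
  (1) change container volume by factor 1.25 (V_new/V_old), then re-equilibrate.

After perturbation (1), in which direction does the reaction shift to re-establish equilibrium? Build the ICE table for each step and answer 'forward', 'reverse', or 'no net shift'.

Direction: reverse

Q₀ = 3.793 vs Keq = 3861 ⇒ Q<K, forward
Step 1:
                    D           E
  Initial      0.7202       1.417
  Change      -0.6452      0.2151
  Equil       0.07505       1.632
  solve Keq expr → x = 0.2151; check Q = 3861
Then change container volume by factor 1.25 (V_new/V_old).
Step 2:
                    D           E
  Initial     0.06004       1.306
  Change     0.009573   -0.003191
  Equil       0.06961       1.302
  solve Keq expr → x = -0.003191; check Q = 3861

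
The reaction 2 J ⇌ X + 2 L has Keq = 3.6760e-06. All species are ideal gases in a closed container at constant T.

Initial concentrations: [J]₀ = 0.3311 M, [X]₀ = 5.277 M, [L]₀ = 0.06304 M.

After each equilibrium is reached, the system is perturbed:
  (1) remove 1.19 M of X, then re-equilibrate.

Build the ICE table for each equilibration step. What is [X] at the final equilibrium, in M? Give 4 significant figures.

[X]_eq = 4.056 M

Q₀ = 0.1913 vs Keq = 3.6760e-06 ⇒ Q>K, reverse
Step 1:
                  J         X         L
  init       0.3311     5.277   0.06304
  Δ         0.06271  -0.03136  -0.06271
  eq         0.3938     5.246 3.2967e-04
  solve Keq expr → x = -0.03136; check Q = 3.6760e-06
Then remove 1.19 M of X.
Step 2:
                  J         X         L
  init       0.3938     4.056 3.2967e-04
  Δ       -4.5214e-05 2.2607e-05 4.5214e-05
  eq         0.3938     4.056 3.7488e-04
  solve Keq expr → x = 2.2607e-05; check Q = 3.6760e-06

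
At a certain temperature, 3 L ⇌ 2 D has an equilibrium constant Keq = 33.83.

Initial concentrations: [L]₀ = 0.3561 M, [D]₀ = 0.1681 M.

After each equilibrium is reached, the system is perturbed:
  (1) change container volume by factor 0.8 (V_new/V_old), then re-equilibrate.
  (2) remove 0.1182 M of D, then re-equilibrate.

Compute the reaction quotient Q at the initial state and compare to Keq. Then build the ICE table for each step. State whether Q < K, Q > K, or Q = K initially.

Q₀ = 0.6258 vs Keq = 33.83 ⇒ Q<K, forward
Step 1:
                  L         D
  Initial    0.3561    0.1681
  Change    -0.2142    0.1428
  Equil      0.1419    0.3109
  solve Keq expr → x = 0.0714; check Q = 33.83
Then change container volume by factor 0.8 (V_new/V_old).
Step 2:
                  L         D
  Initial    0.1774    0.3886
  Change    -0.0107  0.007137
  Equil      0.1667    0.3958
  solve Keq expr → x = 0.003568; check Q = 33.83
Then remove 0.1182 M of D.
Step 3:
                  L         D
  Initial    0.1667    0.2776
  Change   -0.02905   0.01937
  Equil      0.1376    0.2969
  solve Keq expr → x = 0.009684; check Q = 33.83

Q₀ = 0.6258; Q < K (proceeds forward)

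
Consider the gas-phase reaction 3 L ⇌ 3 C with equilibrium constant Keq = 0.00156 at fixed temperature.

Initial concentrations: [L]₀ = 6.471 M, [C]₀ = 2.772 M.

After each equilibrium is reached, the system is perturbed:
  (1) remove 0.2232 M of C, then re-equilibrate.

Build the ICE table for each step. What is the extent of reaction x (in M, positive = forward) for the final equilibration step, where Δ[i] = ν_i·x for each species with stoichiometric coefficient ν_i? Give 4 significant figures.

Q₀ = 0.07861 vs Keq = 0.00156 ⇒ Q>K, reverse
Step 1:
                  L         C
  I           6.471     2.772
  C           1.811    -1.811
  E           8.282    0.9606
  solve Keq expr → x = -0.6038; check Q = 0.00156
Then remove 0.2232 M of C.
Step 2:
                  L         C
  I           8.282    0.7374
  C            -0.2       0.2
  E           8.082    0.9374
  solve Keq expr → x = 0.06667; check Q = 0.00156

x = 0.06667 M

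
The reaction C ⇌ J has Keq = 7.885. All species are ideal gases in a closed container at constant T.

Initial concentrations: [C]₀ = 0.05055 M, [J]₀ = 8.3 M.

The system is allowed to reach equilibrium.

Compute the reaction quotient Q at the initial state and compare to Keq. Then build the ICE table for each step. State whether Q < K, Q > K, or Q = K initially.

Q₀ = 164.2; Q > K (proceeds reverse)

Q₀ = 164.2 vs Keq = 7.885 ⇒ Q>K, reverse
Step 1:
                   C          J
  Initial    0.05055        8.3
  Change      0.8893    -0.8893
  Equil       0.9398      7.411
  solve Keq expr → x = -0.8893; check Q = 7.885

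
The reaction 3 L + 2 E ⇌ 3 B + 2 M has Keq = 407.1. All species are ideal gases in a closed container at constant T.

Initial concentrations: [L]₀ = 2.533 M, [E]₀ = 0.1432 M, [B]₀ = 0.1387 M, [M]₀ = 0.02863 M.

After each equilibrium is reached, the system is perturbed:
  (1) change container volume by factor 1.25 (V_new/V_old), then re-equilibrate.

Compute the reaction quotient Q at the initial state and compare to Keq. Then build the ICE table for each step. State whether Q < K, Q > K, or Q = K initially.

Q₀ = 6.5627e-06; Q < K (proceeds forward)

Q₀ = 6.5627e-06 vs Keq = 407.1 ⇒ Q<K, forward
Step 1:
                    L           E           B           M
  Initial       2.533      0.1432      0.1387     0.02863
  Change       -0.214     -0.1427       0.214      0.1427
  Equil         2.319  5.0376e-04      0.3527      0.1713
  solve Keq expr → x = 0.07135; check Q = 407.1
Then change container volume by factor 1.25 (V_new/V_old).
Step 2:
                    L           E           B           M
  Initial       1.855  4.0301e-04      0.2822      0.1371
  Change            0           0           0           0
  Equil         1.855  4.0301e-04      0.2822      0.1371
  solve Keq expr → x = 0; check Q = 407.1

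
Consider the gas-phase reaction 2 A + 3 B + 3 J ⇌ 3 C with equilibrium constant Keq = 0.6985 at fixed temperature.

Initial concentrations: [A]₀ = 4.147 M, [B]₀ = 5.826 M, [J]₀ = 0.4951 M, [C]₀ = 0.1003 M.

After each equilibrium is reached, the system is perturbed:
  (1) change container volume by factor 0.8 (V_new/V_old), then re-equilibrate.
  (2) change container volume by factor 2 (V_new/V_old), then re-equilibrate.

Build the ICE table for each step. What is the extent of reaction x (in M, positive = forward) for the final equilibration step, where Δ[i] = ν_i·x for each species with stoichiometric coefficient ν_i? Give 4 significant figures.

x = -0.01238 M

Q₀ = 2.4448e-06 vs Keq = 0.6985 ⇒ Q<K, forward
Step 1:
                   A          B          J          C
  init         4.147      5.826     0.4951     0.1003
  Δ          -0.2989    -0.4483    -0.4483     0.4483
  eq           3.848      5.378    0.04682     0.5486
  solve Keq expr → x = 0.1494; check Q = 0.6985
Then change container volume by factor 0.8 (V_new/V_old).
Step 2:
                   A          B          J          C
  init          4.81      6.722    0.05852     0.6857
  Δ         -0.01134   -0.01701   -0.01701    0.01701
  eq           4.799      6.705    0.04152     0.7027
  solve Keq expr → x = 0.005669; check Q = 0.6985
Then change container volume by factor 2 (V_new/V_old).
Step 3:
                   A          B          J          C
  init         2.399      3.353    0.02076     0.3514
  Δ          0.02476    0.03714    0.03714   -0.03714
  eq           2.424       3.39     0.0579     0.3142
  solve Keq expr → x = -0.01238; check Q = 0.6985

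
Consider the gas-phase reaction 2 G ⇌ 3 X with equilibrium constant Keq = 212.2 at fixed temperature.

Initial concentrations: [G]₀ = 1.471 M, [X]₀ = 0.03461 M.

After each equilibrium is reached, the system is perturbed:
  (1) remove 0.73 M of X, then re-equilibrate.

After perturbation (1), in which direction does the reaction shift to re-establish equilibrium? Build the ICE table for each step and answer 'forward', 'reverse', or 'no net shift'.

Direction: forward

Q₀ = 1.9159e-05 vs Keq = 212.2 ⇒ Q<K, forward
Step 1:
                  G         X
  init        1.471   0.03461
  Δ          -1.283     1.924
  eq         0.1882     1.959
  solve Keq expr → x = 0.6414; check Q = 212.2
Then remove 0.73 M of X.
Step 2:
                  G         X
  init       0.1882     1.229
  Δ        -0.08056    0.1208
  eq         0.1076      1.35
  solve Keq expr → x = 0.04028; check Q = 212.2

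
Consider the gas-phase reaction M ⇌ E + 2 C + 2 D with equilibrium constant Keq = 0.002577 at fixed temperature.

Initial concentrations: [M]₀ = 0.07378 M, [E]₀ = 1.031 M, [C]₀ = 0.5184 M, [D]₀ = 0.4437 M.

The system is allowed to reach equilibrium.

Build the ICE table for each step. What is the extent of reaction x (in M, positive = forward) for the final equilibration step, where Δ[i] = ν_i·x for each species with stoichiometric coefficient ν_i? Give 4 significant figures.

Q₀ = 0.7393 vs Keq = 0.002577 ⇒ Q>K, reverse
Step 1:
                   M          E          C          D
  Initial    0.07378      1.031     0.5184     0.4437
  Change      0.1576    -0.1576    -0.3152    -0.3152
  Equil       0.2314     0.8734     0.2032     0.1285
  solve Keq expr → x = -0.1576; check Q = 0.002577

x = -0.1576 M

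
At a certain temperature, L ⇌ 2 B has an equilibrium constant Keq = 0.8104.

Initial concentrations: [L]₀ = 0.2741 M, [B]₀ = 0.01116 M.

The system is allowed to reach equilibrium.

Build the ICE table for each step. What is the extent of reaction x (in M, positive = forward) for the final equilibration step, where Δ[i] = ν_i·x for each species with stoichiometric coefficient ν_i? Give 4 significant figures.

x = 0.1518 M

Q₀ = 4.5438e-04 vs Keq = 0.8104 ⇒ Q<K, forward
Step 1:
                   L          B
  I           0.2741    0.01116
  C          -0.1518     0.3036
  E           0.1223     0.3148
  solve Keq expr → x = 0.1518; check Q = 0.8104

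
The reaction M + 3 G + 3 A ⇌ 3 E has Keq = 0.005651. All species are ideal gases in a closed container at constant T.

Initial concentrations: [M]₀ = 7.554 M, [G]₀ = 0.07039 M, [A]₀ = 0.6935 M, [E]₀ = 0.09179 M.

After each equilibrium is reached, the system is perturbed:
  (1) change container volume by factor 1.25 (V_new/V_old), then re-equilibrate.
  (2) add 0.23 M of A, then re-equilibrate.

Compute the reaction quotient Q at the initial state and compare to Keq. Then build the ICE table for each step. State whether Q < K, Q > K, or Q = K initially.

Q₀ = 0.8801; Q > K (proceeds reverse)

Q₀ = 0.8801 vs Keq = 0.005651 ⇒ Q>K, reverse
Step 1:
                    M           G           A           E
  init          7.554     0.07039      0.6935     0.09179
  Δ           0.01934     0.05803     0.05803    -0.05803
  eq            7.573      0.1284      0.7515     0.03376
  solve Keq expr → x = -0.01934; check Q = 0.005651
Then change container volume by factor 1.25 (V_new/V_old).
Step 2:
                    M           G           A           E
  init          6.059      0.1027      0.6012     0.02701
  Δ          0.001882    0.005647    0.005647   -0.005647
  eq            6.061      0.1084      0.6069     0.02136
  solve Keq expr → x = -0.001882; check Q = 0.005651
Then add 0.23 M of A.
Step 3:
                    M           G           A           E
  init          6.061      0.1084      0.8369     0.02136
  Δ         -0.002067   -0.006201   -0.006201    0.006201
  eq            6.058      0.1022      0.8307     0.02756
  solve Keq expr → x = 0.002067; check Q = 0.005651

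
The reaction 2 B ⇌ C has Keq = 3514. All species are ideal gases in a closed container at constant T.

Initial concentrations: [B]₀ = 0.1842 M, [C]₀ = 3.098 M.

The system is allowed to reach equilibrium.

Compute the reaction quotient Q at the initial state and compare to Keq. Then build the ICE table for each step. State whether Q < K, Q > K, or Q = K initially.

Q₀ = 91.31; Q < K (proceeds forward)

Q₀ = 91.31 vs Keq = 3514 ⇒ Q<K, forward
Step 1:
                   B          C
  Initial     0.1842      3.098
  Change     -0.1541    0.07707
  Equil      0.03006      3.175
  solve Keq expr → x = 0.07707; check Q = 3514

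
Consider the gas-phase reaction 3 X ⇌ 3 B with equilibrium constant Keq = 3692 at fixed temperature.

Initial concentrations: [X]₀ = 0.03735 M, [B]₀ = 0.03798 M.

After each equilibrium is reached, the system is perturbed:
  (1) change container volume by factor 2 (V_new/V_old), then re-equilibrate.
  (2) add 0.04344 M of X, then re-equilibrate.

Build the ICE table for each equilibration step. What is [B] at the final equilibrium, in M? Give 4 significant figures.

[B]_eq = 0.07618 M

Q₀ = 1.051 vs Keq = 3692 ⇒ Q<K, forward
Step 1:
                  X         B
  init      0.03735   0.03798
  Δ        -0.03277   0.03277
  eq       0.004578   0.07075
  solve Keq expr → x = 0.01092; check Q = 3692
Then change container volume by factor 2 (V_new/V_old).
Step 2:
                  X         B
  init     0.002289   0.03538
  Δ               0         0
  eq       0.002289   0.03538
  solve Keq expr → x = 0; check Q = 3692
Then add 0.04344 M of X.
Step 3:
                  X         B
  init      0.04573   0.03538
  Δ         -0.0408    0.0408
  eq       0.004929   0.07618
  solve Keq expr → x = 0.0136; check Q = 3692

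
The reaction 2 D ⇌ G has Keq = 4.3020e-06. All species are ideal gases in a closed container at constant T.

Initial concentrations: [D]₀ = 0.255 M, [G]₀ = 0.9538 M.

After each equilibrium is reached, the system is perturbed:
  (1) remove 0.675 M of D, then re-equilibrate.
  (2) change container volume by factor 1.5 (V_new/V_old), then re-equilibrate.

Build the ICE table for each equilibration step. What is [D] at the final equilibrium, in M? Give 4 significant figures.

Q₀ = 14.67 vs Keq = 4.3020e-06 ⇒ Q>K, reverse
Step 1:
                   D          G
  I            0.255     0.9538
  C            1.908    -0.9538
  E            2.163 2.0119e-05
  solve Keq expr → x = -0.9538; check Q = 4.3020e-06
Then remove 0.675 M of D.
Step 2:
                   D          G
  I            1.488 2.0119e-05
  C       2.1198e-05 -1.0599e-05
  E            1.488 9.5199e-06
  solve Keq expr → x = -1.0599e-05; check Q = 4.3020e-06
Then change container volume by factor 1.5 (V_new/V_old).
Step 3:
                   D          G
  I           0.9917 6.3466e-06
  C       4.2310e-06 -2.1155e-06
  E           0.9917 4.2311e-06
  solve Keq expr → x = -2.1155e-06; check Q = 4.3020e-06

[D]_eq = 0.9917 M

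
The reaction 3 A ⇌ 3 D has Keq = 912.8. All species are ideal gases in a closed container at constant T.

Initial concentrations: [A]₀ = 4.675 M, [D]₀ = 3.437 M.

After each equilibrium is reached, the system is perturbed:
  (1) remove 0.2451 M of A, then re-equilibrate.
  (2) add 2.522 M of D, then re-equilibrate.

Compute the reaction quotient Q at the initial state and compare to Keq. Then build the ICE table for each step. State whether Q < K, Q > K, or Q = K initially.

Q₀ = 0.3974 vs Keq = 912.8 ⇒ Q<K, forward
Step 1:
                    A           D
  I             4.675       3.437
  C            -3.917       3.917
  E            0.7581       7.354
  solve Keq expr → x = 1.306; check Q = 912.8
Then remove 0.2451 M of A.
Step 2:
                    A           D
  I             0.513       7.354
  C            0.2222     -0.2222
  E            0.7352       7.132
  solve Keq expr → x = -0.07406; check Q = 912.8
Then add 2.522 M of D.
Step 3:
                    A           D
  I            0.7352       9.654
  C            0.2357     -0.2357
  E            0.9709       9.418
  solve Keq expr → x = -0.07856; check Q = 912.8

Q₀ = 0.3974; Q < K (proceeds forward)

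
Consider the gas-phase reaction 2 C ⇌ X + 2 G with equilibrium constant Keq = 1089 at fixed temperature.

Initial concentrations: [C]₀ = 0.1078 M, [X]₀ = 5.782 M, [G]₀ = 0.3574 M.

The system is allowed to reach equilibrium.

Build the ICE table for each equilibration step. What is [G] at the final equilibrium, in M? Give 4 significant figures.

Q₀ = 63.55 vs Keq = 1089 ⇒ Q<K, forward
Step 1:
                   C          X          G
  I           0.1078      5.782     0.3574
  C         -0.07611    0.03805    0.07611
  E          0.03169       5.82     0.4335
  solve Keq expr → x = 0.03805; check Q = 1089

[G]_eq = 0.4335 M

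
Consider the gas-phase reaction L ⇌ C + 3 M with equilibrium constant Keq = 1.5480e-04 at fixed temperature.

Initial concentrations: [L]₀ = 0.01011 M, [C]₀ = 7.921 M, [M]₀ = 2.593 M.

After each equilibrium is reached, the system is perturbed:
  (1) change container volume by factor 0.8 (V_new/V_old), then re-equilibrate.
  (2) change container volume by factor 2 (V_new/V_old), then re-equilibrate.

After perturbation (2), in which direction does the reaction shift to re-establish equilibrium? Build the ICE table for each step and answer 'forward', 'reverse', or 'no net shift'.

Q₀ = 1.3660e+04 vs Keq = 1.5480e-04 ⇒ Q>K, reverse
Step 1:
                    L           C           M
  init        0.01011       7.921       2.593
  Δ            0.8554     -0.8554      -2.566
  eq           0.8656       7.066     0.02667
  solve Keq expr → x = -0.8554; check Q = 1.5480e-04
Then change container volume by factor 0.8 (V_new/V_old).
Step 2:
                    L           C           M
  init          1.082       8.832     0.03333
  Δ          0.002215   -0.002215   -0.006646
  eq            1.084        8.83     0.02669
  solve Keq expr → x = -0.002215; check Q = 1.5480e-04
Then change container volume by factor 2 (V_new/V_old).
Step 3:
                    L           C           M
  init         0.5421       4.415     0.01334
  Δ         -0.004421    0.004421     0.01326
  eq           0.5377       4.419     0.02661
  solve Keq expr → x = 0.004421; check Q = 1.5480e-04

Direction: forward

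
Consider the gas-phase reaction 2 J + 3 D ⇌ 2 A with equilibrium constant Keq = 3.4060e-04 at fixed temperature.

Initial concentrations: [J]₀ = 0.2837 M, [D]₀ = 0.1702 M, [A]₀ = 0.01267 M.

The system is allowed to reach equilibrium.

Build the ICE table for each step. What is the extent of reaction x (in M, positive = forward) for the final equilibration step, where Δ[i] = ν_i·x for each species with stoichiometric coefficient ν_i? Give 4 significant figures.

Q₀ = 0.4045 vs Keq = 3.4060e-04 ⇒ Q>K, reverse
Step 1:
                  J         D         A
  I          0.2837    0.1702   0.01267
  C         0.01222   0.01833  -0.01222
  E          0.2959    0.1885 4.4708e-04
  solve Keq expr → x = -0.006111; check Q = 3.4060e-04

x = -0.006111 M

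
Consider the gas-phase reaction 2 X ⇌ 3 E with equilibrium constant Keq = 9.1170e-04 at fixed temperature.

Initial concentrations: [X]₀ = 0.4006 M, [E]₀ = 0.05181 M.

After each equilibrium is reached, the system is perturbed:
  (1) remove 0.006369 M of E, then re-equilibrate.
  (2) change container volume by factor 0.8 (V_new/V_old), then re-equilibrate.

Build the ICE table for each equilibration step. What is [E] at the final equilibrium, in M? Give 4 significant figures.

Q₀ = 8.6660e-04 vs Keq = 9.1170e-04 ⇒ Q<K, forward
Step 1:
                    X           E
  I            0.4006     0.05181
  C       -5.5653e-04  8.3480e-04
  E               0.4     0.05264
  solve Keq expr → x = 2.7827e-04; check Q = 9.1170e-04
Then remove 0.006369 M of E.
Step 2:
                    X           E
  I               0.4     0.04628
  C         -0.004011    0.006017
  E             0.396     0.05229
  solve Keq expr → x = 0.002006; check Q = 9.1170e-04
Then change container volume by factor 0.8 (V_new/V_old).
Step 3:
                    X           E
  I             0.495     0.06537
  C          0.002962   -0.004444
  E             0.498     0.06092
  solve Keq expr → x = -0.001481; check Q = 9.1170e-04

[E]_eq = 0.06092 M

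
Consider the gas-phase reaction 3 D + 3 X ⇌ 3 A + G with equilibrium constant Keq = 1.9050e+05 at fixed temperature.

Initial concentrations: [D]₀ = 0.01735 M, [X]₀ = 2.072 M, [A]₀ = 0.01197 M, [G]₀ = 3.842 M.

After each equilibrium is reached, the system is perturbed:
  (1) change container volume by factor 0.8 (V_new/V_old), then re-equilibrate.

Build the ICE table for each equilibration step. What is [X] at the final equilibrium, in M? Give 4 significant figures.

[X]_eq = 2.569 M

Q₀ = 0.1418 vs Keq = 1.9050e+05 ⇒ Q<K, forward
Step 1:
                    D           X           A           G
  I           0.01735       2.072     0.01197       3.842
  C          -0.01697    -0.01697     0.01697    0.005656
  E        3.8347e-04       2.055     0.02894       3.848
  solve Keq expr → x = 0.005656; check Q = 1.9050e+05
Then change container volume by factor 0.8 (V_new/V_old).
Step 2:
                    D           X           A           G
  I        4.7933e-04       2.569     0.03617        4.81
  C       -6.5497e-05 -6.5497e-05  6.5497e-05  2.1832e-05
  E        4.1384e-04       2.569     0.03624        4.81
  solve Keq expr → x = 2.1832e-05; check Q = 1.9050e+05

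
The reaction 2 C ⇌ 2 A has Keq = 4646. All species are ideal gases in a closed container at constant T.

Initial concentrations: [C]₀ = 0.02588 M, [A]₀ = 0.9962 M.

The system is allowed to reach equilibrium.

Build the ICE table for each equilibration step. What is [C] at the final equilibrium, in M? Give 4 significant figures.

[C]_eq = 0.01478 M

Q₀ = 1482 vs Keq = 4646 ⇒ Q<K, forward
Step 1:
                   C          A
  Initial    0.02588     0.9962
  Change     -0.0111     0.0111
  Equil      0.01478      1.007
  solve Keq expr → x = 0.005551; check Q = 4646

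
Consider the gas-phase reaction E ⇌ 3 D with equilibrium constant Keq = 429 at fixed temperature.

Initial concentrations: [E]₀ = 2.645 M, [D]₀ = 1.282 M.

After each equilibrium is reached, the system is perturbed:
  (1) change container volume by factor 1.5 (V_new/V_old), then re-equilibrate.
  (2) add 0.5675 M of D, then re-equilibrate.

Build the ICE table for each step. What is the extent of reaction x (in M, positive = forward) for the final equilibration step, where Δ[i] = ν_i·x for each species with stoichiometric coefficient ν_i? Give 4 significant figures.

Q₀ = 0.7966 vs Keq = 429 ⇒ Q<K, forward
Step 1:
                    E           D
  Initial       2.645       1.282
  Change       -1.876       5.628
  Equil         0.769        6.91
  solve Keq expr → x = 1.876; check Q = 429
Then change container volume by factor 1.5 (V_new/V_old).
Step 2:
                    E           D
  Initial      0.5127       4.607
  Change      -0.1896      0.5687
  Equil        0.3231       5.175
  solve Keq expr → x = 0.1896; check Q = 429
Then add 0.5675 M of D.
Step 3:
                    E           D
  Initial      0.3231       5.743
  Change      0.07103     -0.2131
  Equil        0.3941        5.53
  solve Keq expr → x = -0.07103; check Q = 429

x = -0.07103 M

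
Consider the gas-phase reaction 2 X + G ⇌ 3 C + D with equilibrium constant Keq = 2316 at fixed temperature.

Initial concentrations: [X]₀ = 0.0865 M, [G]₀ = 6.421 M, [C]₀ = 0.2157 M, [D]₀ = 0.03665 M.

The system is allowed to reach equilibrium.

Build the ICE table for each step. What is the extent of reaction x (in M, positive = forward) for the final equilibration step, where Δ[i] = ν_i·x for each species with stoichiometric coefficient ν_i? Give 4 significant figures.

Q₀ = 0.007656 vs Keq = 2316 ⇒ Q<K, forward
Step 1:
                   X          G          C          D
  I           0.0865      6.421     0.2157    0.03665
  C         -0.08603   -0.04301      0.129    0.04301
  E       4.7008e-04      6.378     0.3447    0.07966
  solve Keq expr → x = 0.04301; check Q = 2316

x = 0.04301 M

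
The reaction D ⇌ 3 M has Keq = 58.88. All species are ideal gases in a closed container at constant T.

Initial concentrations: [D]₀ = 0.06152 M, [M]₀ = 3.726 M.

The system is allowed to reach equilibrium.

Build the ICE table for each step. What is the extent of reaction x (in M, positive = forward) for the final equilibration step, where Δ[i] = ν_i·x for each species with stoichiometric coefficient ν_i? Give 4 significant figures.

Q₀ = 840.8 vs Keq = 58.88 ⇒ Q>K, reverse
Step 1:
                  D         M
  init      0.06152     3.726
  Δ          0.3099   -0.9296
  eq         0.3714     2.796
  solve Keq expr → x = -0.3099; check Q = 58.88

x = -0.3099 M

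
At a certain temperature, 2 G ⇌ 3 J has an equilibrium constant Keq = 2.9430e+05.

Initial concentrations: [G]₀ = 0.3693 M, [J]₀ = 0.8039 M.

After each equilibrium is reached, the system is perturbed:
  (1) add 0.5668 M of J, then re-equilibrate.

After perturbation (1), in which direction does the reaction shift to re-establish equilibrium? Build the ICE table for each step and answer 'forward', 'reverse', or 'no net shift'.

Direction: reverse

Q₀ = 3.809 vs Keq = 2.9430e+05 ⇒ Q<K, forward
Step 1:
                   G          J
  Initial     0.3693     0.8039
  Change     -0.3664     0.5496
  Equil     0.002903      1.353
  solve Keq expr → x = 0.1832; check Q = 2.9430e+05
Then add 0.5668 M of J.
Step 2:
                   G          J
  Initial   0.002903       1.92
  Change    0.001991  -0.002987
  Equil     0.004894      1.917
  solve Keq expr → x = -9.9557e-04; check Q = 2.9430e+05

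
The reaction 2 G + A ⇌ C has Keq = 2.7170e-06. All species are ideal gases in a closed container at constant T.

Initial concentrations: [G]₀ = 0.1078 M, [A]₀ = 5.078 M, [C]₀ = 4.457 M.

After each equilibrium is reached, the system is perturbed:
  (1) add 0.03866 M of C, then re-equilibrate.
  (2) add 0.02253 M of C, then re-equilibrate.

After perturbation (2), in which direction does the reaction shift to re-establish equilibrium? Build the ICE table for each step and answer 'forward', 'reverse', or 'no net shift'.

Q₀ = 75.53 vs Keq = 2.7170e-06 ⇒ Q>K, reverse
Step 1:
                  G         A         C
  init       0.1078     5.078     4.457
  Δ            8.91     4.455    -4.455
  eq          9.018     9.533  0.002106
  solve Keq expr → x = -4.455; check Q = 2.7170e-06
Then add 0.03866 M of C.
Step 2:
                  G         A         C
  init        9.018     9.533   0.04077
  Δ         0.07723   0.03862  -0.03862
  eq          9.095     9.572  0.002151
  solve Keq expr → x = -0.03862; check Q = 2.7170e-06
Then add 0.02253 M of C.
Step 3:
                  G         A         C
  init        9.095     9.572   0.02468
  Δ         0.04501    0.0225   -0.0225
  eq           9.14     9.594  0.002178
  solve Keq expr → x = -0.0225; check Q = 2.7170e-06

Direction: reverse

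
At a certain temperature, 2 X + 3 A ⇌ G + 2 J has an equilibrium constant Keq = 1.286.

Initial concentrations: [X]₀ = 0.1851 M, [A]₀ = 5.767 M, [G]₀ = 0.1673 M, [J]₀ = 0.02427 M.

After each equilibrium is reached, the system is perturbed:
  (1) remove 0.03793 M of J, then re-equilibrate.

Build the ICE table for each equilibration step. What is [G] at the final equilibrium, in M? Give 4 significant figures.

Q₀ = 1.4996e-05 vs Keq = 1.286 ⇒ Q<K, forward
Step 1:
                   X          A          G          J
  Initial     0.1851      5.767     0.1673    0.02427
  Change     -0.1781    -0.2671    0.08905     0.1781
  Equil     0.007005        5.5     0.2563     0.2024
  solve Keq expr → x = 0.08905; check Q = 1.286
Then remove 0.03793 M of J.
Step 2:
                   X          A          G          J
  Initial   0.007005        5.5     0.2563     0.1644
  Change   -0.001259  -0.001889 6.2968e-04   0.001259
  Equil     0.005746      5.498      0.257     0.1657
  solve Keq expr → x = 6.2968e-04; check Q = 1.286

[G]_eq = 0.257 M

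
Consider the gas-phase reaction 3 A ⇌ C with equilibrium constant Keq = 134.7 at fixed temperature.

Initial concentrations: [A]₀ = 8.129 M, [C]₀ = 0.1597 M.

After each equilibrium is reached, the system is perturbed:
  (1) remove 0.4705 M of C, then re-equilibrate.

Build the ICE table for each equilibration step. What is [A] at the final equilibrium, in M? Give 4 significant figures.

Q₀ = 2.9730e-04 vs Keq = 134.7 ⇒ Q<K, forward
Step 1:
                  A         C
  init        8.129    0.1597
  Δ          -7.855     2.618
  eq         0.2742     2.778
  solve Keq expr → x = 2.618; check Q = 134.7
Then remove 0.4705 M of C.
Step 2:
                  A         C
  init       0.2742     2.307
  Δ        -0.01625  0.005416
  eq          0.258     2.313
  solve Keq expr → x = 0.005416; check Q = 134.7

[A]_eq = 0.258 M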